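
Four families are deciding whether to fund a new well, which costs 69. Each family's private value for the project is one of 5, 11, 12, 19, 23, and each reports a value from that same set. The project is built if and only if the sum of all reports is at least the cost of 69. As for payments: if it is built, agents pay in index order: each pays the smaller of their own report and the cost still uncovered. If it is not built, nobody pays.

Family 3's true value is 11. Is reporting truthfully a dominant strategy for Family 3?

No

Consider the case where Family 1 reports 19, Family 2 reports 23 and Family 4 reports 23.
Truthful report 11: project built, pays 11, utility 11 - 11 = 0.
Report 5 instead: project built, pays 5, utility 11 - 5 = 6.
Since 6 > 0, reporting 5 is strictly better here, so truthful reporting is not dominant.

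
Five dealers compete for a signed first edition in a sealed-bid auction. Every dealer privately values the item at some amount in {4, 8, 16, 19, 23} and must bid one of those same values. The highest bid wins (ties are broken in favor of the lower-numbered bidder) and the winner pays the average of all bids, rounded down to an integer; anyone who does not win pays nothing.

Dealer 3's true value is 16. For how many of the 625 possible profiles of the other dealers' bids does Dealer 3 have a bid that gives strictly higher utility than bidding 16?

231

Others bid (4, 4, 4, 4): truth gives 10; bid 8 gives 12 > 10. Violating.
Others bid (4, 4, 4, 8): truth gives 9; bid 8 gives 11 > 9. Violating.
Others bid (4, 4, 4, 19): truth gives 0; bid 19 gives 6 > 0. Violating.
Others bid (4, 4, 4, 23): truth gives 0; bid 23 gives 5 > 0. Violating.
Others bid (4, 4, 4, 16): truth gives 8; no alternative beats it.
Others bid (4, 4, 8, 16): truth gives 7; no alternative beats it.
(Checking all 625 profiles: 231 have a profitable deviation, 394 do not.)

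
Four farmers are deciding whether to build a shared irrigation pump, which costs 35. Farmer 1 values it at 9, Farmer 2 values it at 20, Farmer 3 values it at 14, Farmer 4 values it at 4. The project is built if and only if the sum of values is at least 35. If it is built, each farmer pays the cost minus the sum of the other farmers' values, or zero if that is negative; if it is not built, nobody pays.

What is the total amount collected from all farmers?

10

Total value 47 ≥ cost 35, so it is built.
Farmer 1: others sum to 38; max(0, 35 - 38) = 0.
Farmer 2: others sum to 27; max(0, 35 - 27) = 8.
Farmer 3: others sum to 33; max(0, 35 - 33) = 2.
Farmer 4: others sum to 43; max(0, 35 - 43) = 0.
Total collected = 0 + 8 + 2 + 0 = 10.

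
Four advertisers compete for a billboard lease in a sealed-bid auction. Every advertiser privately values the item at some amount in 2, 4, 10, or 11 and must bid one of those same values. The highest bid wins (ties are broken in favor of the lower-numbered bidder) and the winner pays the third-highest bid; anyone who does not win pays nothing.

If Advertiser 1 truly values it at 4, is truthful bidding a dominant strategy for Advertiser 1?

Consider the case where Advertiser 2 bids 2, Advertiser 3 bids 2 and Advertiser 4 bids 10.
Truthful bid 4: loses, pays 0, utility 0.
Bid 10 instead: wins, pays 2, utility 4 - 2 = 2.
Since 2 > 0, bidding 10 is strictly better here, so truthful bidding is not dominant.

No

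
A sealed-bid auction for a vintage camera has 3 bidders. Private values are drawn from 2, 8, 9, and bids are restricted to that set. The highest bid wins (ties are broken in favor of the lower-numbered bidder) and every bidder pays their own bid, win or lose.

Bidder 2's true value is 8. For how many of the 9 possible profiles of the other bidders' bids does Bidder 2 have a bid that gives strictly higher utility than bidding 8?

Others bid (2, 9): truth gives -8; bid 9 gives -1 > -8. Violating.
Others bid (8, 2): truth gives -8; bid 9 gives -1 > -8. Violating.
Others bid (8, 8): truth gives -8; bid 9 gives -1 > -8. Violating.
Others bid (8, 9): truth gives -8; bid 9 gives -1 > -8. Violating.
Others bid (2, 2): truth gives 0; no alternative beats it.
Others bid (2, 8): truth gives 0; no alternative beats it.
(Checking all 9 profiles: 7 have a profitable deviation, 2 do not.)

7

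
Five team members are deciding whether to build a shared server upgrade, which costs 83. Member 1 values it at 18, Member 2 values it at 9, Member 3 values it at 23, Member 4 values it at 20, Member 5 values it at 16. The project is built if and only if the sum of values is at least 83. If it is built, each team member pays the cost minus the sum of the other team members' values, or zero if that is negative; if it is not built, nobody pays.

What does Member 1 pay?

Total value 86 ≥ cost 83, so the project is built.
The other team members' values sum to 68.
Cost minus that sum is 83 - 68 = 15.

15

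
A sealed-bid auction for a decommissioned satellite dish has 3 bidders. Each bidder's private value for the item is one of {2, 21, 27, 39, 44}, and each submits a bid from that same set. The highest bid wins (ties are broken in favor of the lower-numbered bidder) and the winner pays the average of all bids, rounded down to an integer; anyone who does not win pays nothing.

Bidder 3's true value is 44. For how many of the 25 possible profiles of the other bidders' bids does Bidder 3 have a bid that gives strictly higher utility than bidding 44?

Others bid (2, 2): truth gives 28; bid 21 gives 36 > 28. Violating.
Others bid (2, 21): truth gives 22; bid 27 gives 28 > 22. Violating.
Others bid (2, 27): truth gives 20; bid 39 gives 22 > 20. Violating.
Others bid (21, 2): truth gives 22; bid 27 gives 28 > 22. Violating.
Others bid (2, 39): truth gives 16; no alternative beats it.
Others bid (2, 44): truth gives 0; no alternative beats it.
(Checking all 25 profiles: 9 have a profitable deviation, 16 do not.)

9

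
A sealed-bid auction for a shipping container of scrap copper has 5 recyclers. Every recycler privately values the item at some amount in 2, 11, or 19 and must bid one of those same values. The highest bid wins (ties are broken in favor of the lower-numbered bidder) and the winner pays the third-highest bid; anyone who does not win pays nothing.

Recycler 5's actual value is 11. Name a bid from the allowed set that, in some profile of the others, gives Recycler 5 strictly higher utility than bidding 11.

19

Suppose Recycler 1 bids 2, Recycler 2 bids 2, Recycler 3 bids 2 and Recycler 4 bids 11.
Bid 11: loses, pays 0, utility 0.
Bid 19: wins, pays 2, utility 11 - 2 = 9.
So bidding 19 beats truth here (9 > 0).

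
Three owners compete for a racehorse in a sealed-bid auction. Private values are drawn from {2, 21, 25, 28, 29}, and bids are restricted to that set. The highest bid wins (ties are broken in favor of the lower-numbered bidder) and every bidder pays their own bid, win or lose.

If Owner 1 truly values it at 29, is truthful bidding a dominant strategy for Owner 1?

Consider the case where Owner 2 bids 2 and Owner 3 bids 2.
Truthful bid 29: wins, pays 29, utility 29 - 29 = 0.
Bid 2 instead: wins, pays 2, utility 29 - 2 = 27.
Since 27 > 0, bidding 2 is strictly better here, so truthful bidding is not dominant.

No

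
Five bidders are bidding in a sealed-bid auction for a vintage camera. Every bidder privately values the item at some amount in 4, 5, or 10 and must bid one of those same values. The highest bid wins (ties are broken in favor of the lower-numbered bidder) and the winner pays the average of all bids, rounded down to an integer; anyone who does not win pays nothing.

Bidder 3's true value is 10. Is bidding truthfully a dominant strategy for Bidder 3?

No

Consider the case where Bidder 1 bids 4, Bidder 2 bids 4, Bidder 4 bids 4 and Bidder 5 bids 4.
Truthful bid 10: wins, pays 5, utility 10 - 5 = 5.
Bid 5 instead: wins, pays 4, utility 10 - 4 = 6.
Since 6 > 5, bidding 5 is strictly better here, so truthful bidding is not dominant.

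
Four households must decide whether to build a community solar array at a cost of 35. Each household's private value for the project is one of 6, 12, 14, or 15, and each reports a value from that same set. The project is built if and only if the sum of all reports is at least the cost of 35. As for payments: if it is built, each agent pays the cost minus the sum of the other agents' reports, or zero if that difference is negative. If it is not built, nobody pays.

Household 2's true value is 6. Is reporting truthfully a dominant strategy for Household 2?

Check each profile of the others' reports and compare truth against every alternative report.
Others report (6, 6, 12): truth gives 0, best alternative gives -5.
Others report (6, 12, 6): truth gives 0, best alternative gives -5.
Others report (12, 6, 6): truth gives 0, best alternative gives -5.
Others report (6, 6, 14): truth gives 0, best alternative gives -3.
Others report (6, 14, 6): truth gives 0, best alternative gives -3.
Others report (14, 6, 6): truth gives 0, best alternative gives -3.
(Remaining 58 profiles checked similarly; truth is weakly best in each.)
In every case the truthful report is at least as good as any alternative, so it is a dominant strategy.

Yes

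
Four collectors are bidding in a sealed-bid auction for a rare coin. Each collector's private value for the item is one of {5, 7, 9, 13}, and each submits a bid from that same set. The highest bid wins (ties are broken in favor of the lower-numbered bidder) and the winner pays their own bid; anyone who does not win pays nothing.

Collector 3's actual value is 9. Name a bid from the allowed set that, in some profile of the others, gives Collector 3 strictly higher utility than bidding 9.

7

Suppose Collector 1 bids 5, Collector 2 bids 5 and Collector 4 bids 5.
Bid 9: wins, pays 9, utility 9 - 9 = 0.
Bid 7: wins, pays 7, utility 9 - 7 = 2.
So bidding 7 beats truth here (2 > 0).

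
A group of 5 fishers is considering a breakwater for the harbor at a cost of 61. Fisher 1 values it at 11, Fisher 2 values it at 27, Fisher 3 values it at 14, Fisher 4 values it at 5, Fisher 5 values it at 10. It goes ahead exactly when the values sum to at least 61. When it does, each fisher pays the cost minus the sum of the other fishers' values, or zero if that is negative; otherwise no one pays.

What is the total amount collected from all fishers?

38

Total value 67 ≥ cost 61, so it is built.
Fisher 1: others sum to 56; max(0, 61 - 56) = 5.
Fisher 2: others sum to 40; max(0, 61 - 40) = 21.
Fisher 3: others sum to 53; max(0, 61 - 53) = 8.
Fisher 4: others sum to 62; max(0, 61 - 62) = 0.
Fisher 5: others sum to 57; max(0, 61 - 57) = 4.
Total collected = 5 + 21 + 8 + 0 + 4 = 38.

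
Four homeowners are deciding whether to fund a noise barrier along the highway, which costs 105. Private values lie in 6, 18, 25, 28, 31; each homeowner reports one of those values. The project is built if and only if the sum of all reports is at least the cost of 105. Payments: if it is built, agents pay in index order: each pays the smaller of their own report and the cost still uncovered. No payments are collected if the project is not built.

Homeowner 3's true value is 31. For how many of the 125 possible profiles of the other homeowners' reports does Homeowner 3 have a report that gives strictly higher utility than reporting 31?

35

Others report (18, 28, 31): truth gives 0; report 28 gives 3 > 0. Violating.
Others report (18, 31, 28): truth gives 0; report 28 gives 3 > 0. Violating.
Others report (18, 31, 31): truth gives 0; report 25 gives 6 > 0. Violating.
Others report (25, 25, 28): truth gives 0; report 28 gives 3 > 0. Violating.
Others report (6, 6, 6): truth gives 0; no alternative beats it.
Others report (6, 6, 18): truth gives 0; no alternative beats it.
(Checking all 125 profiles: 35 have a profitable deviation, 90 do not.)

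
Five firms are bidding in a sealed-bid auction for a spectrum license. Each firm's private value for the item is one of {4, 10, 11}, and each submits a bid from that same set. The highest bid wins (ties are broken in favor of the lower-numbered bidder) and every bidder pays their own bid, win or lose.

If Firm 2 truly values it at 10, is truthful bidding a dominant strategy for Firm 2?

Consider the case where Firm 1 bids 4, Firm 3 bids 4, Firm 4 bids 4 and Firm 5 bids 11.
Truthful bid 10: loses but pays 10, utility -10.
Bid 4 instead: loses but pays 4, utility -4.
Since -4 > -10, bidding 4 is strictly better here, so truthful bidding is not dominant.

No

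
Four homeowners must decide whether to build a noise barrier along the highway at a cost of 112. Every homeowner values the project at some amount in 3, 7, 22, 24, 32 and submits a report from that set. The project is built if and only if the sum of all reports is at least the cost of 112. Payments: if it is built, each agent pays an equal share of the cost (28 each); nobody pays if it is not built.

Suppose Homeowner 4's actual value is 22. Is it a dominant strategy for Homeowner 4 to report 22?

Consider the case where Homeowner 1 reports 32, Homeowner 2 reports 32 and Homeowner 3 reports 32.
Truthful report 22: project built, pays 28, utility 22 - 28 = -6.
Report 3 instead: project not built, utility 0.
Since 0 > -6, reporting 3 is strictly better here, so truthful reporting is not dominant.

No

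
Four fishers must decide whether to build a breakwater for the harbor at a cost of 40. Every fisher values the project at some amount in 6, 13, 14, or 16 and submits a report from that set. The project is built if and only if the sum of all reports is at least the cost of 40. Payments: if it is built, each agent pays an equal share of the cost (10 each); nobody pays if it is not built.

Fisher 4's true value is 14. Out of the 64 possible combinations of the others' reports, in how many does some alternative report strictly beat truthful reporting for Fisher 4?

Others report (6, 6, 13): truth gives 0; report 16 gives 4 > 0. Violating.
Others report (6, 13, 6): truth gives 0; report 16 gives 4 > 0. Violating.
Others report (13, 6, 6): truth gives 0; report 16 gives 4 > 0. Violating.
Others report (6, 6, 6): truth gives 0; no alternative beats it.
Others report (6, 6, 14): truth gives 4; no alternative beats it.
(Checking all 64 profiles: 3 have a profitable deviation, 61 do not.)

3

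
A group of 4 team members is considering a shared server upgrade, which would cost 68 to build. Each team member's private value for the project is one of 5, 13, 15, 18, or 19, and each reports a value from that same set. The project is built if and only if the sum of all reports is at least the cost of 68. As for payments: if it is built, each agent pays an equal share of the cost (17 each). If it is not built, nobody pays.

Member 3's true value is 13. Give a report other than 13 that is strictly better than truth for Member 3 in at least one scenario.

5

Suppose Member 1 reports 18, Member 2 reports 18 and Member 4 reports 19.
Report 13: project built, pays 17, utility 13 - 17 = -4.
Report 5: project not built, utility 0.
So reporting 5 beats truth here (0 > -4).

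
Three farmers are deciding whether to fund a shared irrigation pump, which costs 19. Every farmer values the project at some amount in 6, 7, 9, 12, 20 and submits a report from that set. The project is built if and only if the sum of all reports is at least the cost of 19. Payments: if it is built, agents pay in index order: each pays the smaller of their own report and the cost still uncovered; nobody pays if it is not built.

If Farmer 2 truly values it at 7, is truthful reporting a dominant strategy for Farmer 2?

Consider the case where Farmer 1 reports 6 and Farmer 3 reports 7.
Truthful report 7: project built, pays 7, utility 7 - 7 = 0.
Report 6 instead: project built, pays 6, utility 7 - 6 = 1.
Since 1 > 0, reporting 6 is strictly better here, so truthful reporting is not dominant.

No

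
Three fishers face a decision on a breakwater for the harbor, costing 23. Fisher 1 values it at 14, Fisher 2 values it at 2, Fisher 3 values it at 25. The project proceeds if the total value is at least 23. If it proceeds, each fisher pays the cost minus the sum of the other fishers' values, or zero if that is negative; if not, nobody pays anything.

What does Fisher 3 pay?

7

Total value 41 ≥ cost 23, so the project is built.
The other fishers' values sum to 16.
Cost minus that sum is 23 - 16 = 7.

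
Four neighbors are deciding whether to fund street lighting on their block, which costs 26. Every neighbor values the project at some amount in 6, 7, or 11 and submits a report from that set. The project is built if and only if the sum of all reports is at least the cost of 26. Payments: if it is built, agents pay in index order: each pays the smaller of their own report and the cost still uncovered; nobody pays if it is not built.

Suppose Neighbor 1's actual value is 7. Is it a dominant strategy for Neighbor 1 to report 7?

No

Consider the case where Neighbor 2 reports 6, Neighbor 3 reports 6 and Neighbor 4 reports 11.
Truthful report 7: project built, pays 7, utility 7 - 7 = 0.
Report 6 instead: project built, pays 6, utility 7 - 6 = 1.
Since 1 > 0, reporting 6 is strictly better here, so truthful reporting is not dominant.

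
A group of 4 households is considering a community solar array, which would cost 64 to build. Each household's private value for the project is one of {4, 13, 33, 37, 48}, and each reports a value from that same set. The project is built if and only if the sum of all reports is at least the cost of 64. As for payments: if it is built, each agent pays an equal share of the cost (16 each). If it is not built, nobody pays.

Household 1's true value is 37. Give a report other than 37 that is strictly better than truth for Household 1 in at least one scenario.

Suppose Household 2 reports 4, Household 3 reports 4 and Household 4 reports 13.
Report 37: project not built, utility 0.
Report 48: project built, pays 16, utility 37 - 16 = 21.
So reporting 48 beats truth here (21 > 0).

48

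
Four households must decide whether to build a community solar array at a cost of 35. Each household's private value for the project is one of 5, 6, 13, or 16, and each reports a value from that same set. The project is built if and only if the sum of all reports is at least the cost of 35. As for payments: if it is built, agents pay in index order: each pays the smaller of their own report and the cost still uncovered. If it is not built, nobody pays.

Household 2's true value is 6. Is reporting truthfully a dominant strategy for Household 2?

Consider the case where Household 1 reports 5, Household 3 reports 13 and Household 4 reports 13.
Truthful report 6: project built, pays 6, utility 6 - 6 = 0.
Report 5 instead: project built, pays 5, utility 6 - 5 = 1.
Since 1 > 0, reporting 5 is strictly better here, so truthful reporting is not dominant.

No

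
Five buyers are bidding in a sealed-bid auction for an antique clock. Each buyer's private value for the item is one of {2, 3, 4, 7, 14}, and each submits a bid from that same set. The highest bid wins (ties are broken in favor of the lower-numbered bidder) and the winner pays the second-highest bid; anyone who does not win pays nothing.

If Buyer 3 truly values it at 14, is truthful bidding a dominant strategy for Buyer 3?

Check each profile of the others' bids and compare truth against every alternative bid.
Others bid (2, 7, 2, 2): truth gives 7, best alternative gives 0.
Others bid (2, 7, 2, 3): truth gives 7, best alternative gives 0.
Others bid (2, 7, 2, 4): truth gives 7, best alternative gives 0.
Others bid (2, 7, 2, 7): truth gives 7, best alternative gives 0.
Others bid (2, 7, 3, 2): truth gives 7, best alternative gives 0.
Others bid (2, 7, 3, 3): truth gives 7, best alternative gives 0.
(Remaining 619 profiles checked similarly; truth is weakly best in each.)
In every case the truthful bid is at least as good as any alternative, so it is a dominant strategy.

Yes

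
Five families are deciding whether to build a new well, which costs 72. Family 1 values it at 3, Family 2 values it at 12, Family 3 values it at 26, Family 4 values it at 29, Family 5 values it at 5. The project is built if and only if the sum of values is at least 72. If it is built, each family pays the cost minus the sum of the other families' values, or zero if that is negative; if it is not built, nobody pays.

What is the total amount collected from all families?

Total value 75 ≥ cost 72, so it is built.
Family 1: others sum to 72; max(0, 72 - 72) = 0.
Family 2: others sum to 63; max(0, 72 - 63) = 9.
Family 3: others sum to 49; max(0, 72 - 49) = 23.
Family 4: others sum to 46; max(0, 72 - 46) = 26.
Family 5: others sum to 70; max(0, 72 - 70) = 2.
Total collected = 0 + 9 + 23 + 26 + 2 = 60.

60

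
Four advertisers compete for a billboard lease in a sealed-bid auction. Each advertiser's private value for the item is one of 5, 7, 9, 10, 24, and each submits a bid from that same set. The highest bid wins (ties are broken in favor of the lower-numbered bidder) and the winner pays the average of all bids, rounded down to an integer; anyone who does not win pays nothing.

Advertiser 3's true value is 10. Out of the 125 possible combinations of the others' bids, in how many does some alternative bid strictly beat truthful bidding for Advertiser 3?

1

Others bid (5, 5, 5): truth gives 4; bid 7 gives 5 > 4. Violating.
Others bid (5, 5, 7): truth gives 4; no alternative beats it.
Others bid (5, 5, 9): truth gives 3; no alternative beats it.
(Checking all 125 profiles: 1 has a profitable deviation, 124 do not.)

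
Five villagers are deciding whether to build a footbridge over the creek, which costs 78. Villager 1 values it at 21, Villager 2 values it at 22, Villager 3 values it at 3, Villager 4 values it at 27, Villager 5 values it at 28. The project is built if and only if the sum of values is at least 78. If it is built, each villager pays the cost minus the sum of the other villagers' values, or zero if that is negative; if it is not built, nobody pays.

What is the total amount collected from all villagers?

9

Total value 101 ≥ cost 78, so it is built.
Villager 1: others sum to 80; max(0, 78 - 80) = 0.
Villager 2: others sum to 79; max(0, 78 - 79) = 0.
Villager 3: others sum to 98; max(0, 78 - 98) = 0.
Villager 4: others sum to 74; max(0, 78 - 74) = 4.
Villager 5: others sum to 73; max(0, 78 - 73) = 5.
Total collected = 0 + 0 + 0 + 4 + 5 = 9.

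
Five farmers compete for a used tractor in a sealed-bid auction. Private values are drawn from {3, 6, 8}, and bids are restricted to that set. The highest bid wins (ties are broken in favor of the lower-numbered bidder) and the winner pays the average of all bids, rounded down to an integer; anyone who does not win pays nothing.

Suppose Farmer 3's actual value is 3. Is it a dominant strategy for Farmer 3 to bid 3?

Check each profile of the others' bids and compare truth against every alternative bid.
Others bid (3, 3, 3, 6): truth gives 0, best alternative gives -1.
Others bid (3, 3, 6, 3): truth gives 0, best alternative gives -1.
Others bid (3, 3, 6, 6): truth gives 0, best alternative gives -1.
Others bid (3, 3, 3, 3): truth gives 0, best alternative gives 0.
Others bid (3, 3, 3, 8): truth gives 0, best alternative gives 0.
Others bid (3, 3, 6, 8): truth gives 0, best alternative gives 0.
(Remaining 75 profiles checked similarly; truth is weakly best in each.)
In every case the truthful bid is at least as good as any alternative, so it is a dominant strategy.

Yes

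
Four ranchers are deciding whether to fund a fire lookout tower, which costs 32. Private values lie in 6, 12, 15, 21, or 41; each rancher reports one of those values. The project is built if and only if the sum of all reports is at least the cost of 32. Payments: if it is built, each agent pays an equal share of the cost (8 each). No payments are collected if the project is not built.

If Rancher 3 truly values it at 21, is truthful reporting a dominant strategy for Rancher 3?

Check each profile of the others' reports and compare truth against every alternative report.
Others report (6, 6, 6): truth gives 13, best alternative gives 13.
Others report (6, 6, 12): truth gives 13, best alternative gives 13.
Others report (6, 6, 15): truth gives 13, best alternative gives 13.
Others report (6, 6, 21): truth gives 13, best alternative gives 13.
Others report (6, 6, 41): truth gives 13, best alternative gives 13.
Others report (6, 12, 6): truth gives 13, best alternative gives 13.
(Remaining 119 profiles checked similarly; truth is weakly best in each.)
In every case the truthful report is at least as good as any alternative, so it is a dominant strategy.

Yes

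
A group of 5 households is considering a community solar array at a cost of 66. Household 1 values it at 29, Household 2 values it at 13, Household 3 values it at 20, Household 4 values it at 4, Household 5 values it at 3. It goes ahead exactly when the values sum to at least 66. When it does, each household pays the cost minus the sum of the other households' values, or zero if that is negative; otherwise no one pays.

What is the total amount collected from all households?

Total value 69 ≥ cost 66, so it is built.
Household 1: others sum to 40; max(0, 66 - 40) = 26.
Household 2: others sum to 56; max(0, 66 - 56) = 10.
Household 3: others sum to 49; max(0, 66 - 49) = 17.
Household 4: others sum to 65; max(0, 66 - 65) = 1.
Household 5: others sum to 66; max(0, 66 - 66) = 0.
Total collected = 26 + 10 + 17 + 1 + 0 = 54.

54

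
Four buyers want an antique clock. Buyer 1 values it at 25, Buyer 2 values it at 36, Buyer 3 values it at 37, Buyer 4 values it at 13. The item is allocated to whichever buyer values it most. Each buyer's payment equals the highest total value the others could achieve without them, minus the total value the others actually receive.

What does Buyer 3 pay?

Buyer 3 has the highest value and receives the item.
Without Buyer 3, the item would go to the next-highest value, 36, so the others could achieve 36.
With Buyer 3 present and winning, the others receive nothing, so their total is 0.
Payment = 36 - 0 = 36.

36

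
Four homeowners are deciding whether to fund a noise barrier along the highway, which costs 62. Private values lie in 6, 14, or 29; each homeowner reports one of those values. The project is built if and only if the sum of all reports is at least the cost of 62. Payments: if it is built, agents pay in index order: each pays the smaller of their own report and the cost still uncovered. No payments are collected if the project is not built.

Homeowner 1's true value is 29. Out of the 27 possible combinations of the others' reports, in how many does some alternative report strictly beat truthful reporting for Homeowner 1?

16

Others report (6, 14, 29): truth gives 0; report 14 gives 15 > 0. Violating.
Others report (6, 29, 14): truth gives 0; report 14 gives 15 > 0. Violating.
Others report (6, 29, 29): truth gives 0; report 6 gives 23 > 0. Violating.
Others report (14, 6, 29): truth gives 0; report 14 gives 15 > 0. Violating.
Others report (6, 6, 6): truth gives 0; no alternative beats it.
Others report (6, 6, 14): truth gives 0; no alternative beats it.
(Checking all 27 profiles: 16 have a profitable deviation, 11 do not.)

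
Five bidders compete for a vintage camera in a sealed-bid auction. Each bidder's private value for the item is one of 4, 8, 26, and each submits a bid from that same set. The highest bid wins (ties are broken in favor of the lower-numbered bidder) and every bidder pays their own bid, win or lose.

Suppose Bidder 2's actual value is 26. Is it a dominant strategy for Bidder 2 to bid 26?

No

Consider the case where Bidder 1 bids 4, Bidder 3 bids 4, Bidder 4 bids 4 and Bidder 5 bids 4.
Truthful bid 26: wins, pays 26, utility 26 - 26 = 0.
Bid 8 instead: wins, pays 8, utility 26 - 8 = 18.
Since 18 > 0, bidding 8 is strictly better here, so truthful bidding is not dominant.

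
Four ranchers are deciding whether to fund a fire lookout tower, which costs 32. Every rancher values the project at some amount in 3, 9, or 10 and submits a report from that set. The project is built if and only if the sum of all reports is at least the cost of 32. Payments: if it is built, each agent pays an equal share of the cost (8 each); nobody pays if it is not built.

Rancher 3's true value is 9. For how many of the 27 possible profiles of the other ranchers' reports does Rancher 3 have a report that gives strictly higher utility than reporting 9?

6

Others report (3, 9, 10): truth gives 0; report 10 gives 1 > 0. Violating.
Others report (3, 10, 9): truth gives 0; report 10 gives 1 > 0. Violating.
Others report (9, 3, 10): truth gives 0; report 10 gives 1 > 0. Violating.
Others report (9, 10, 3): truth gives 0; report 10 gives 1 > 0. Violating.
Others report (3, 3, 3): truth gives 0; no alternative beats it.
Others report (3, 3, 9): truth gives 0; no alternative beats it.
(Checking all 27 profiles: 6 have a profitable deviation, 21 do not.)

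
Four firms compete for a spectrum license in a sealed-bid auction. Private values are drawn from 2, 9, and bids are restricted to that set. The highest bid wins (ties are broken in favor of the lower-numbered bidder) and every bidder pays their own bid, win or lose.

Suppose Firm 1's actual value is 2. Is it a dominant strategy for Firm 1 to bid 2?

Yes

Check each profile of the others' bids and compare truth against every alternative bid.
Others bid (2, 2, 2): truth gives 0, best alternative gives -7.
Others bid (2, 2, 9): truth gives -2, best alternative gives -7.
Others bid (2, 9, 2): truth gives -2, best alternative gives -7.
Others bid (2, 9, 9): truth gives -2, best alternative gives -7.
Others bid (9, 2, 2): truth gives -2, best alternative gives -7.
Others bid (9, 2, 9): truth gives -2, best alternative gives -7.
(Remaining 2 profiles checked similarly; truth is weakly best in each.)
In every case the truthful bid is at least as good as any alternative, so it is a dominant strategy.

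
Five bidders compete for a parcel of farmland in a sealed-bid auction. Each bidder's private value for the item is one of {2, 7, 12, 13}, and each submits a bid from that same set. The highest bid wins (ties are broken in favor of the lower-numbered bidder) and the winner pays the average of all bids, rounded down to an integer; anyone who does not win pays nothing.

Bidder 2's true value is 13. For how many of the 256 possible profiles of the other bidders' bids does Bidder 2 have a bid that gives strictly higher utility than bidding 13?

8

Others bid (2, 2, 2, 2): truth gives 9; bid 7 gives 10 > 9. Violating.
Others bid (2, 2, 2, 7): truth gives 8; bid 7 gives 9 > 8. Violating.
Others bid (2, 2, 7, 2): truth gives 8; bid 7 gives 9 > 8. Violating.
Others bid (2, 2, 7, 7): truth gives 7; bid 7 gives 8 > 7. Violating.
Others bid (2, 2, 2, 12): truth gives 7; no alternative beats it.
Others bid (2, 2, 2, 13): truth gives 7; no alternative beats it.
(Checking all 256 profiles: 8 have a profitable deviation, 248 do not.)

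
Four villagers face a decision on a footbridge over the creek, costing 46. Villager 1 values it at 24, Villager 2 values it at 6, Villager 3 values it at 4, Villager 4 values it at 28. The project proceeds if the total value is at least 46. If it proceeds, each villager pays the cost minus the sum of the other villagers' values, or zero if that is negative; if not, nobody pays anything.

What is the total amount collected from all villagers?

Total value 62 ≥ cost 46, so it is built.
Villager 1: others sum to 38; max(0, 46 - 38) = 8.
Villager 2: others sum to 56; max(0, 46 - 56) = 0.
Villager 3: others sum to 58; max(0, 46 - 58) = 0.
Villager 4: others sum to 34; max(0, 46 - 34) = 12.
Total collected = 8 + 0 + 0 + 12 = 20.

20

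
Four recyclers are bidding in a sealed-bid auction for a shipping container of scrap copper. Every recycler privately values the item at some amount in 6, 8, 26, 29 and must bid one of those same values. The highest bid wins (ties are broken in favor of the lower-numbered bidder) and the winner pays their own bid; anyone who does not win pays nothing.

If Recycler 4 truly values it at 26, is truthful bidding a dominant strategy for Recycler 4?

No

Consider the case where Recycler 1 bids 6, Recycler 2 bids 6 and Recycler 3 bids 6.
Truthful bid 26: wins, pays 26, utility 26 - 26 = 0.
Bid 8 instead: wins, pays 8, utility 26 - 8 = 18.
Since 18 > 0, bidding 8 is strictly better here, so truthful bidding is not dominant.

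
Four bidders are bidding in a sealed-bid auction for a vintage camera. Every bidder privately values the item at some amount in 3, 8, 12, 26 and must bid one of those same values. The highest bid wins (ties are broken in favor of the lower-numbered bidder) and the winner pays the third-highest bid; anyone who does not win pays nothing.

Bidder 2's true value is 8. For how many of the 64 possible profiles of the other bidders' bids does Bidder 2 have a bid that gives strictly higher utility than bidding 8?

6

Others bid (3, 3, 12): truth gives 0; bid 12 gives 5 > 0. Violating.
Others bid (3, 3, 26): truth gives 0; bid 26 gives 5 > 0. Violating.
Others bid (3, 12, 3): truth gives 0; bid 12 gives 5 > 0. Violating.
Others bid (3, 26, 3): truth gives 0; bid 26 gives 5 > 0. Violating.
Others bid (3, 3, 3): truth gives 5; no alternative beats it.
Others bid (3, 3, 8): truth gives 5; no alternative beats it.
(Checking all 64 profiles: 6 have a profitable deviation, 58 do not.)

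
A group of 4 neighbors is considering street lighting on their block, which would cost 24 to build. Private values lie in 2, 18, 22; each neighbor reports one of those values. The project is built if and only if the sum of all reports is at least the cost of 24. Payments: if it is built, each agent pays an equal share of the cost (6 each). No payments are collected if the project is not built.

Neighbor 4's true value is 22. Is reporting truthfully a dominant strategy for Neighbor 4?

Check each profile of the others' reports and compare truth against every alternative report.
Others report (2, 2, 2): truth gives 16, best alternative gives 16.
Others report (2, 2, 18): truth gives 16, best alternative gives 16.
Others report (2, 2, 22): truth gives 16, best alternative gives 16.
Others report (2, 18, 2): truth gives 16, best alternative gives 16.
Others report (2, 18, 18): truth gives 16, best alternative gives 16.
Others report (2, 18, 22): truth gives 16, best alternative gives 16.
(Remaining 21 profiles checked similarly; truth is weakly best in each.)
In every case the truthful report is at least as good as any alternative, so it is a dominant strategy.

Yes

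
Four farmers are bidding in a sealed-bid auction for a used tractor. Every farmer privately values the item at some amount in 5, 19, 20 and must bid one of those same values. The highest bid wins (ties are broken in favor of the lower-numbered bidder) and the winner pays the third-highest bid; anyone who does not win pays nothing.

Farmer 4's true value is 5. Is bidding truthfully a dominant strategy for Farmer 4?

Check each profile of the others' bids and compare truth against every alternative bid.
Others bid (5, 5, 5): truth gives 0, best alternative gives 0.
Others bid (5, 5, 19): truth gives 0, best alternative gives 0.
Others bid (5, 5, 20): truth gives 0, best alternative gives 0.
Others bid (5, 19, 5): truth gives 0, best alternative gives 0.
Others bid (5, 19, 19): truth gives 0, best alternative gives 0.
Others bid (5, 19, 20): truth gives 0, best alternative gives 0.
(Remaining 21 profiles checked similarly; truth is weakly best in each.)
In every case the truthful bid is at least as good as any alternative, so it is a dominant strategy.

Yes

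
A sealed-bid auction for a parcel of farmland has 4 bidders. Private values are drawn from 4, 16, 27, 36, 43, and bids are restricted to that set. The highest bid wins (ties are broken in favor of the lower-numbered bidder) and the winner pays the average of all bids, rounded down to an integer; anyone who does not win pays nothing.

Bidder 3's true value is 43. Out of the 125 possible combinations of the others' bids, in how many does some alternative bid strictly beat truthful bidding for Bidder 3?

Others bid (4, 4, 4): truth gives 30; bid 16 gives 36 > 30. Violating.
Others bid (4, 4, 16): truth gives 27; bid 16 gives 33 > 27. Violating.
Others bid (4, 4, 27): truth gives 24; bid 27 gives 28 > 24. Violating.
Others bid (4, 4, 36): truth gives 22; bid 36 gives 23 > 22. Violating.
Others bid (4, 4, 43): truth gives 20; no alternative beats it.
Others bid (4, 16, 43): truth gives 17; no alternative beats it.
(Checking all 125 profiles: 36 have a profitable deviation, 89 do not.)

36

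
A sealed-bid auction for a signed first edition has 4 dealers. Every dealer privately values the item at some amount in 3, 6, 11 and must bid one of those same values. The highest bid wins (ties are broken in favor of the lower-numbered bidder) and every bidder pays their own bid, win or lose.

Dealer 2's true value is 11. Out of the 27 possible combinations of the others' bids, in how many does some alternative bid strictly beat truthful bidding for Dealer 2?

Others bid (3, 3, 3): truth gives 0; bid 6 gives 5 > 0. Violating.
Others bid (3, 3, 6): truth gives 0; bid 6 gives 5 > 0. Violating.
Others bid (3, 6, 3): truth gives 0; bid 6 gives 5 > 0. Violating.
Others bid (3, 6, 6): truth gives 0; bid 6 gives 5 > 0. Violating.
Others bid (3, 3, 11): truth gives 0; no alternative beats it.
Others bid (3, 6, 11): truth gives 0; no alternative beats it.
(Checking all 27 profiles: 13 have a profitable deviation, 14 do not.)

13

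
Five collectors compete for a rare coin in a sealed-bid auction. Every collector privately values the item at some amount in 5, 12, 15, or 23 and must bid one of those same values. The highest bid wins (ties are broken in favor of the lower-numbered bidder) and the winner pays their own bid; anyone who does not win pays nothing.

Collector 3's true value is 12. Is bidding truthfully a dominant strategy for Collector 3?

Check each profile of the others' bids and compare truth against every alternative bid.
Others bid (5, 5, 5, 5): truth gives 0, best alternative gives 0.
Others bid (5, 5, 5, 12): truth gives 0, best alternative gives 0.
Others bid (5, 5, 5, 15): truth gives 0, best alternative gives 0.
Others bid (5, 5, 5, 23): truth gives 0, best alternative gives 0.
Others bid (5, 5, 12, 5): truth gives 0, best alternative gives 0.
Others bid (5, 5, 12, 12): truth gives 0, best alternative gives 0.
(Remaining 250 profiles checked similarly; truth is weakly best in each.)
In every case the truthful bid is at least as good as any alternative, so it is a dominant strategy.

Yes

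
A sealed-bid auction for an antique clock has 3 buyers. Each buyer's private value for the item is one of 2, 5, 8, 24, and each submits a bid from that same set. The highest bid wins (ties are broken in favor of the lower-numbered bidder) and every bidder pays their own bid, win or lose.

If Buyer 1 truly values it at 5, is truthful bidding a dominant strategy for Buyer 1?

No

Consider the case where Buyer 2 bids 2 and Buyer 3 bids 2.
Truthful bid 5: wins, pays 5, utility 5 - 5 = 0.
Bid 2 instead: wins, pays 2, utility 5 - 2 = 3.
Since 3 > 0, bidding 2 is strictly better here, so truthful bidding is not dominant.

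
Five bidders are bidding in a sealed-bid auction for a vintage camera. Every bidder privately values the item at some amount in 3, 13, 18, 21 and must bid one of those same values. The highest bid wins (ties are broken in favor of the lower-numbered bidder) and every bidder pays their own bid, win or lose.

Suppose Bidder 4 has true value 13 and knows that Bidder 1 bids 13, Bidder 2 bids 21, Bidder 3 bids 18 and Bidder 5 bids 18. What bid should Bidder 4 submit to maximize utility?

Bid 3: loses but pays 3, utility -3.
Bid 13: loses but pays 13, utility -13.
Bid 18: loses but pays 18, utility -18.
Bid 21: loses but pays 21, utility -21.
The best choice is 3 with utility -3.

3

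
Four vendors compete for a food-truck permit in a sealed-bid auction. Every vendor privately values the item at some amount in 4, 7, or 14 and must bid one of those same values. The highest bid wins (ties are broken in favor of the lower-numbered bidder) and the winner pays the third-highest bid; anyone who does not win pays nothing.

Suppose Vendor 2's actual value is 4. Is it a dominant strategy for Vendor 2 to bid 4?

Yes

Check each profile of the others' bids and compare truth against every alternative bid.
Others bid (4, 7, 7): truth gives 0, best alternative gives -3.
Others bid (4, 4, 4): truth gives 0, best alternative gives 0.
Others bid (4, 4, 7): truth gives 0, best alternative gives 0.
Others bid (4, 4, 14): truth gives 0, best alternative gives 0.
Others bid (4, 7, 4): truth gives 0, best alternative gives 0.
Others bid (4, 7, 14): truth gives 0, best alternative gives 0.
(Remaining 21 profiles checked similarly; truth is weakly best in each.)
In every case the truthful bid is at least as good as any alternative, so it is a dominant strategy.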